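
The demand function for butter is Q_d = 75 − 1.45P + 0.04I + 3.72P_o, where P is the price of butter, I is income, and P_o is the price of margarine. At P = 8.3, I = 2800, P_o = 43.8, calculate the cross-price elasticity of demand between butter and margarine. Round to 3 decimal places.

First evaluate Q_d: 75 − 1.45(8.3) + 0.04(2800) + 3.72(43.8) = 75 − 12.035 + 112 + 162.936 = 337.901.
∂Q_d/∂P_o = +3.72, so E_xy = 3.72·(43.8/337.901) ≈ 0.482.
E_xy > 0: the goods are substitutes.

0.482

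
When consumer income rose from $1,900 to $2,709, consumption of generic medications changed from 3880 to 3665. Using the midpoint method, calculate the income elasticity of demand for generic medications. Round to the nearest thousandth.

%ΔQ = (3665 − 3880)/[(3880+3665)/2] = -215/3772.5 ≈ -0.0570.
%ΔM = (2,709 − 1,900)/[(1,900+2,709)/2] = 809/2304.5 ≈ 0.3511.
E_I = %ΔQ/%ΔM ≈ -0.162.
E_I < 0: inferior good.

-0.162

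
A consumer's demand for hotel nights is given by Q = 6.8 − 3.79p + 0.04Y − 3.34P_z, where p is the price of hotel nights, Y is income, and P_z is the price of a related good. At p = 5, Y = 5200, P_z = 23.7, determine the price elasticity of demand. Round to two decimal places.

Q = 6.8 − 3.79(5) + 0.04(5200) − 3.34(23.7) = 6.8 − 18.95 + 208 − 79.158 = 116.692.
∂Q/∂p = −3.79, so E_p = (−3.79)·(5/116.692) ≈ -0.16.
|E_p| < 1: demand is inelastic.

-0.16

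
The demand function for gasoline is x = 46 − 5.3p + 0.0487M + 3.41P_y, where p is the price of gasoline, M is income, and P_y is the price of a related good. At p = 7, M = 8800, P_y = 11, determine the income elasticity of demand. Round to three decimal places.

First evaluate x: 46 − 5.3(7) + 0.0487(8800) + 3.41(11) = 46 − 37.1 + 428.56 + 37.51 = 474.97.
∂x/∂M = +0.0487, so E_I = 0.0487·(8800/474.97) ≈ 0.902.
E_I ∈ (0,1): normal good (necessity).

0.902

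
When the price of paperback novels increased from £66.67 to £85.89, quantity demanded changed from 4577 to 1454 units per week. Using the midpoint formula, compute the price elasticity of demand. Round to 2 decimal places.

%ΔQ = (1454 − 4577)/[(4577 + 1454)/2] = -3123/3015.5 ≈ -1.0356.
%ΔP = (85.89 − 66.67)/[(66.67 + 85.89)/2] = 19.22/76.28 ≈ 0.2520.
Arc elasticity E = %ΔQ/%ΔP ≈ -1.0356/0.2520 ≈ -4.11.
|E| > 1: demand is elastic over this range.

-4.11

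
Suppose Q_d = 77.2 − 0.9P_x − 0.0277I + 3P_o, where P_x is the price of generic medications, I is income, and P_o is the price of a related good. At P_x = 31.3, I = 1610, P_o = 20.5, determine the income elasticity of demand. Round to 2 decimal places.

First evaluate Q_d: 77.2 − 0.9(31.3) − 0.0277(1610) + 3(20.5) = 77.2 − 28.17 − 44.597 + 61.5 = 65.933.
∂Q_d/∂I = −0.0277, so E_I = -0.0277·(1610/65.933) ≈ -0.68.
E_I < 0: inferior good.

-0.68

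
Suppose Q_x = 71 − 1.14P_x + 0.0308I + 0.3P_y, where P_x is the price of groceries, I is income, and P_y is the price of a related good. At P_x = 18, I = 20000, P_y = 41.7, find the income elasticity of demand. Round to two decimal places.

Evaluating quantity at (P_x, I, P_y) gives Q_x = 71 − 1.14(18) + 0.0308(20000) + 0.3(41.7) = 71 − 20.52 + 616 + 12.51 = 678.99.
∂Q_x/∂I = +0.0308, so E_I = 0.0308·(20000/678.99) ≈ 0.91.
E_I ∈ (0,1): normal good (necessity).

0.91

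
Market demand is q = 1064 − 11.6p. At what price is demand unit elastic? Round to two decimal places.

45.86

For linear demand q = a − bp, E = −bp/(a − bp). |E| = 1 ⇒ bp = a − bp ⇒ p = a/(2b).
p = 1064/(2·11.6) ≈ 45.86.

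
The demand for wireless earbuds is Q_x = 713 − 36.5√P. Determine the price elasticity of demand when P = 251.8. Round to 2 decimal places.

At P = 251.8, Q_x = 133.8104.
dQ_x/dP = −36.5/(2√P) = −36.5/(2·15.8682).
Point elasticity E = (dQ_x/dP)·(P/Q_x) = -1.1501 × 251.8/133.8104 ≈ -2.16.
|E| > 1, so demand is elastic at this price.

-2.16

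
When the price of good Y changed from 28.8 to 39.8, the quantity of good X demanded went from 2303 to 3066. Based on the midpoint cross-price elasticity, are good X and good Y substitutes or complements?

substitutes

%ΔQ_x = (3066 − 2303)/[(2303+3066)/2] = 763/2684.5 ≈ 0.2842.
%ΔP_y = (39.8 − 28.8)/[(28.8+39.8)/2] ≈ 0.3207.
E_xy = 0.2842/0.3207 ≈ 0.886.
E_xy > 0, so the goods are substitutes.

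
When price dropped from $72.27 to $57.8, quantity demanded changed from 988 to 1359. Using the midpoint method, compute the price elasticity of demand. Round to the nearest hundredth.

-1.42

%Δq = (1359 − 988)/[(988 + 1359)/2] = 371/1173.5 ≈ 0.3161.
%ΔP = (57.8 − 72.27)/[(72.27 + 57.8)/2] = -14.47/65.035 ≈ -0.2225.
Arc elasticity E = %Δq/%ΔP ≈ 0.3161/-0.2225 ≈ -1.42.
|E| > 1: demand is elastic over this range.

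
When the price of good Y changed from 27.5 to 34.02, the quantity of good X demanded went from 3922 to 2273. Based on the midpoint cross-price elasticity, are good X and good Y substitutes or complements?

%ΔQ_x = (2273 − 3922)/[(3922+2273)/2] = -1649/3097.5 ≈ -0.5324.
%ΔP_y = (34.02 − 27.5)/[(27.5+34.02)/2] ≈ 0.2120.
E_xy = -0.5324/0.2120 ≈ -2.512.
E_xy < 0, so the goods are complements.

complements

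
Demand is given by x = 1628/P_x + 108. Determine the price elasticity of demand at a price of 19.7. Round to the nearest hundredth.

At P_x = 19.7, x = 190.6396.
dx/dP_x = −1628/P_x² = −4.1949.
Point elasticity E = (dx/dP_x)·(P_x/x) = -4.1949 × 19.7/190.6396 ≈ -0.43.
|E| < 1, so demand is inelastic at this price.

-0.43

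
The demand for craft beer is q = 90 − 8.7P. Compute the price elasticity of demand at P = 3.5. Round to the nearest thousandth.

At P = 3.5, q = 59.55.
dq/dP = −8.7.
Point elasticity E = (dq/dP)·(P/q) = -8.7 × 3.5/59.55 ≈ -0.511.
|E| < 1, so demand is inelastic at this price.

-0.511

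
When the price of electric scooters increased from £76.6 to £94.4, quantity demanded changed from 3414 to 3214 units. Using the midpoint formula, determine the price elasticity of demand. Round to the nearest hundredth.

%ΔQ = (3214 − 3414)/[(3414 + 3214)/2] = -200/3314 ≈ -0.0604.
%ΔP = (94.4 − 76.6)/[(76.6 + 94.4)/2] = 17.8/85.5 ≈ 0.2082.
Arc elasticity E = %ΔQ/%ΔP ≈ -0.0604/0.2082 ≈ -0.29.
|E| < 1: demand is inelastic over this range.

-0.29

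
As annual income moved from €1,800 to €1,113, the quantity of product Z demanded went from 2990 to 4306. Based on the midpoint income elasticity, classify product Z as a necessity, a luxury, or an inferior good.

%ΔQ = (4306 − 2990)/[(2990+4306)/2] = 1316/3648 ≈ 0.3607.
%ΔY = (1,113 − 1,800)/[(1,800+1,113)/2] = -687/1456.5 ≈ -0.4717.
E_I = %ΔQ/%ΔY ≈ -0.765.
E_I < 0: inferior good.

inferior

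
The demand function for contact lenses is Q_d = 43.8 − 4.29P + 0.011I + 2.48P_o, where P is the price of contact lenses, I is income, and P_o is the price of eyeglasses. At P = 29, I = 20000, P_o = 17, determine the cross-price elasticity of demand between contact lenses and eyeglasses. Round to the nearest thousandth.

Evaluating quantity at (P, I, P_o) gives Q_d = 43.8 − 4.29(29) + 0.011(20000) + 2.48(17) = 43.8 − 124.41 + 220 + 42.16 = 181.55.
∂Q_d/∂P_o = +2.48, so E_xy = 2.48·(17/181.55) ≈ 0.232.
E_xy > 0: the goods are substitutes.

0.232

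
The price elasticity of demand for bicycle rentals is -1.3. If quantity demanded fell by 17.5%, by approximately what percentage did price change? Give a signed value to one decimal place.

13.5

%ΔQ ≈ E × %ΔP ⇒ %ΔP = %ΔQ / E = (-17.5%)/(-1.3) ≈ 13.5%.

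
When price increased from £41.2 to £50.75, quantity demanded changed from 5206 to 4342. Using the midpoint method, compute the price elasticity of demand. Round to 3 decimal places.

-0.871

%Δq = (4342 − 5206)/[(5206 + 4342)/2] = -864/4774 ≈ -0.1810.
%ΔP = (50.75 − 41.2)/[(41.2 + 50.75)/2] = 9.55/45.975 ≈ 0.2077.
Arc elasticity E = %Δq/%ΔP ≈ -0.1810/0.2077 ≈ -0.871.
|E| < 1: demand is inelastic over this range.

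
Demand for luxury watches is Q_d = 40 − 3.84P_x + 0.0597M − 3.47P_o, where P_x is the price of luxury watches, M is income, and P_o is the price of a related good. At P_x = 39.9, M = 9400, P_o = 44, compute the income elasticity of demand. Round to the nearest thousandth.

First evaluate Q_d: 40 − 3.84(39.9) + 0.0597(9400) − 3.47(44) = 40 − 153.216 + 561.18 − 152.68 = 295.284.
∂Q_d/∂M = +0.0597, so E_I = 0.0597·(9400/295.284) ≈ 1.900.
E_I > 1: normal good (luxury).

1.900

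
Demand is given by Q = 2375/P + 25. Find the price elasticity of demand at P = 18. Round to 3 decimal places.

-0.841

At P = 18, Q = 156.9444.
dQ/dP = −2375/P² = −7.3302.
Point elasticity E = (dQ/dP)·(P/Q) = -7.3302 × 18/156.9444 ≈ -0.841.
|E| < 1, so demand is inelastic at this price.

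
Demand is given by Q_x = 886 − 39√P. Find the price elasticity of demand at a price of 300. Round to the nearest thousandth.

-1.605

At P = 300, Q_x = 210.5002.
dQ_x/dP = −39/(2√P) = −39/(2·17.3205).
Point elasticity E = (dQ_x/dP)·(P/Q_x) = -1.1258 × 300/210.5002 ≈ -1.605.
|E| > 1, so demand is elastic at this price.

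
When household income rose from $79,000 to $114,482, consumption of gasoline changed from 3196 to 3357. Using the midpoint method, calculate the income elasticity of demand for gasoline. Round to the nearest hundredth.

0.13

%ΔQ = (3357 − 3196)/[(3196+3357)/2] = 161/3276.5 ≈ 0.0491.
%ΔM = (114,482 − 79,000)/[(79,000+114,482)/2] = 35482/96741 ≈ 0.3668.
E_I = %ΔQ/%ΔM ≈ 0.13.
E_I ∈ (0,1): normal good (necessity).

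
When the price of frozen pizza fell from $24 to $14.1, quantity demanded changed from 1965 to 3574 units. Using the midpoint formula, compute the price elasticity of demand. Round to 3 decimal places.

-1.118

%Δq = (3574 − 1965)/[(1965 + 3574)/2] = 1609/2769.5 ≈ 0.5810.
%Δp = (14.1 − 24)/[(24 + 14.1)/2] = -9.9/19.05 ≈ -0.5197.
Arc elasticity E = %Δq/%Δp ≈ 0.5810/-0.5197 ≈ -1.118.
|E| > 1: demand is elastic over this range.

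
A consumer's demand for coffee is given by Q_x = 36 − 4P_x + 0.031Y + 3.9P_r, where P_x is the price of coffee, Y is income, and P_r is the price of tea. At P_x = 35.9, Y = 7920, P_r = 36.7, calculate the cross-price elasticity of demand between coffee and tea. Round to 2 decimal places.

Evaluating quantity at (P_x, Y, P_r) gives Q_x = 36 − 4(35.9) + 0.031(7920) + 3.9(36.7) = 36 − 143.6 + 245.52 + 143.13 = 281.05.
∂Q_x/∂P_r = +3.9, so E_xy = 3.9·(36.7/281.05) ≈ 0.51.
E_xy > 0: the goods are substitutes.

0.51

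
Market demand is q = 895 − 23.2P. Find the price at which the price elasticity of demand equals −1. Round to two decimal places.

19.29

For linear demand q = a − bP, E = −bP/(a − bP). |E| = 1 ⇒ bP = a − bP ⇒ P = a/(2b).
P = 895/(2·23.2) ≈ 19.29.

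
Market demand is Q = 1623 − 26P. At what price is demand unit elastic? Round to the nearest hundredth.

For linear demand Q = a − bP, E = −bP/(a − bP). |E| = 1 ⇒ bP = a − bP ⇒ P = a/(2b).
P = 1623/(2·26) ≈ 31.21.

31.21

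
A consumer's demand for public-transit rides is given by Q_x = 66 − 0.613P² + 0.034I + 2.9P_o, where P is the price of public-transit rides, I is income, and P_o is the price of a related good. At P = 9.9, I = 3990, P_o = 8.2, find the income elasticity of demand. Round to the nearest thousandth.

Q_x = 66 − 0.613(9.9)² + 0.034(3990) + 2.9(8.2) = 66 − 60.0801 + 135.66 + 23.78 = 165.3599.
∂Q_x/∂I = +0.034, so E_I = 0.034·(3990/165.3599) ≈ 0.820.
E_I ∈ (0,1): normal good (necessity).

0.820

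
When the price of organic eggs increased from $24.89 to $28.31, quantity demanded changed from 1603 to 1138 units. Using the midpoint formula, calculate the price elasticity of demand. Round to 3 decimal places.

%Δq = (1138 − 1603)/[(1603 + 1138)/2] = -465/1370.5 ≈ -0.3393.
%Δp = (28.31 − 24.89)/[(24.89 + 28.31)/2] = 3.42/26.6 ≈ 0.1286.
Arc elasticity E = %Δq/%Δp ≈ -0.3393/0.1286 ≈ -2.639.
|E| > 1: demand is elastic over this range.

-2.639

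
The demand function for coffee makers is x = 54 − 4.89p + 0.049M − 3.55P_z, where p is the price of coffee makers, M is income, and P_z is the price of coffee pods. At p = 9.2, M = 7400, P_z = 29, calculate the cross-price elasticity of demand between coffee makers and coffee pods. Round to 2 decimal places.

-0.38

First evaluate x: 54 − 4.89(9.2) + 0.049(7400) − 3.55(29) = 54 − 44.988 + 362.6 − 102.95 = 268.662.
∂x/∂P_z = −3.55, so E_xy = -3.55·(29/268.662) ≈ -0.38.
E_xy < 0: the goods are complements.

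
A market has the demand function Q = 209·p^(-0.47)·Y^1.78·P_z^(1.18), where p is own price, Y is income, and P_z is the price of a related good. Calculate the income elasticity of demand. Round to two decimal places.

For a Cobb–Douglas (constant-elasticity) form Q = A·Y^α·…, the elasticity with respect to Y equals the exponent α at every point.
Here the exponent on Y is 1.78, so the income elasticity of demand is 1.78.

1.78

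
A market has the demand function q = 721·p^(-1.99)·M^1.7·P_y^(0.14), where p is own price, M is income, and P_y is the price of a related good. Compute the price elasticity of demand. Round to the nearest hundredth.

For a Cobb–Douglas (constant-elasticity) form q = A·p^α·…, the elasticity with respect to p equals the exponent α at every point.
Here the exponent on p is -1.99, so the price elasticity of demand is -1.99.

-1.99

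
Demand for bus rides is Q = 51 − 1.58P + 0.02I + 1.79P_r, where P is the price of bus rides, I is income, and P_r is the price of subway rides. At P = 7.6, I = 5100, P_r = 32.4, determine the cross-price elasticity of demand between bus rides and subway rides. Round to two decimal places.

Substituting, Q = 51 − 1.58(7.6) + 0.02(5100) + 1.79(32.4) = 51 − 12.008 + 102 + 57.996 = 198.988.
∂Q/∂P_r = +1.79, so E_xy = 1.79·(32.4/198.988) ≈ 0.29.
E_xy > 0: the goods are substitutes.

0.29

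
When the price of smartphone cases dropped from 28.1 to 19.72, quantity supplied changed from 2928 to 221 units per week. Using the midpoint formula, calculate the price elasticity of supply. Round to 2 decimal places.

4.91

%ΔQ = (221 − 2928)/[(2928 + 221)/2] = -2707/1574.5 ≈ -1.7193.
%Δp = (19.72 − 28.1)/[(28.1 + 19.72)/2] = -8.38/23.91 ≈ -0.3505.
Arc elasticity E = %ΔQ/%Δp ≈ -1.7193/-0.3505 ≈ 4.91.
|E| > 1: supply is elastic over this range.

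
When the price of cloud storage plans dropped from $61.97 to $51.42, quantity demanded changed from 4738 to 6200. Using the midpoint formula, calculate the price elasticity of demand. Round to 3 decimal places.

%Δq = (6200 − 4738)/[(4738 + 6200)/2] = 1462/5469 ≈ 0.2673.
%Δp = (51.42 − 61.97)/[(61.97 + 51.42)/2] = -10.55/56.695 ≈ -0.1861.
Arc elasticity E = %Δq/%Δp ≈ 0.2673/-0.1861 ≈ -1.437.
|E| > 1: demand is elastic over this range.

-1.437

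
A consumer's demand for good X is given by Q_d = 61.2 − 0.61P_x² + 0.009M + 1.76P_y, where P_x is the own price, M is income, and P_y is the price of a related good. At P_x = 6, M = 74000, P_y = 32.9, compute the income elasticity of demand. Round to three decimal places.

Evaluating quantity at (P_x, M, P_y) gives Q_d = 61.2 − 0.61(6)² + 0.009(74000) + 1.76(32.9) = 61.2 − 21.96 + 666 + 57.904 = 763.144.
∂Q_d/∂M = +0.009, so E_I = 0.009·(74000/763.144) ≈ 0.873.
E_I ∈ (0,1): normal good (necessity).

0.873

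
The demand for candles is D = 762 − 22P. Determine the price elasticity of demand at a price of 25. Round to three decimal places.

-2.594

At P = 25, D = 212.
dD/dP = −22.
Point elasticity E = (dD/dP)·(P/D) = -22 × 25/212 ≈ -2.594.
|E| > 1, so demand is elastic at this price.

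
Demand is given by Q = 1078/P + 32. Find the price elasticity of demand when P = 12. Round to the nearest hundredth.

-0.74

At P = 12, Q = 121.8333.
dQ/dP = −1078/P² = −7.4861.
Point elasticity E = (dQ/dP)·(P/Q) = -7.4861 × 12/121.8333 ≈ -0.74.
|E| < 1, so demand is inelastic at this price.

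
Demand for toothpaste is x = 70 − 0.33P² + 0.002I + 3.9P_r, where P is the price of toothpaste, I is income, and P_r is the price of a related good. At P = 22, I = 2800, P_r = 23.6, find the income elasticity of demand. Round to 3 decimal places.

0.707

Substituting, x = 70 − 0.33(22)² + 0.002(2800) + 3.9(23.6) = 70 − 159.72 + 5.6 + 92.04 = 7.92.
∂x/∂I = +0.002, so E_I = 0.002·(2800/7.92) ≈ 0.707.
E_I ∈ (0,1): normal good (necessity).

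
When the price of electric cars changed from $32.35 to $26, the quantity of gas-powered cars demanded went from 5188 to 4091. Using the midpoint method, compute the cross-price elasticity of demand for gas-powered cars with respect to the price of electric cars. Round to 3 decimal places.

1.086

%ΔQ_x = (4091 − 5188)/[(5188+4091)/2] = -1097/4639.5 ≈ -0.2364.
%ΔP_y = (26 − 32.35)/[(32.35+26)/2] ≈ -0.2177.
E_xy = -0.2364/-0.2177 ≈ 1.086.
E_xy > 0, so gas-powered cars and electric cars are substitutes.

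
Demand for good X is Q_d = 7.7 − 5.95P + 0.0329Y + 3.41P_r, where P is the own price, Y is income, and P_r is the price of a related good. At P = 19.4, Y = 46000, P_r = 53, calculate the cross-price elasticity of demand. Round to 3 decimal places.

0.114

Evaluating quantity at (P, Y, P_r) gives Q_d = 7.7 − 5.95(19.4) + 0.0329(46000) + 3.41(53) = 7.7 − 115.43 + 1513.4 + 180.73 = 1586.4.
∂Q_d/∂P_r = +3.41, so E_xy = 3.41·(53/1586.4) ≈ 0.114.
E_xy > 0: the goods are substitutes.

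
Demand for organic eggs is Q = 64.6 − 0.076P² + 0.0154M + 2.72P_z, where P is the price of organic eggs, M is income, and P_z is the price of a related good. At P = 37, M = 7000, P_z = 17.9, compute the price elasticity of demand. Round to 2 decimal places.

-1.78

Evaluating quantity at (P, M, P_z) gives Q = 64.6 − 0.076(37)² + 0.0154(7000) + 2.72(17.9) = 64.6 − 104.044 + 107.8 + 48.688 = 117.044.
∂Q/∂P = −2·0.076·P = -5.624, so E_p = -5.624·(37/117.044) ≈ -1.78.
|E_p| > 1: demand is elastic.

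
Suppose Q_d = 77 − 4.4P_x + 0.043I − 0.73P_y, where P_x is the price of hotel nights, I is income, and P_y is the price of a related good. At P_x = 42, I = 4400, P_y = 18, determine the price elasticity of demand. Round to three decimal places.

Substituting, Q_d = 77 − 4.4(42) + 0.043(4400) − 0.73(18) = 77 − 184.8 + 189.2 − 13.14 = 68.26.
∂Q_d/∂P_x = −4.4, so E_p = (−4.4)·(42/68.26) ≈ -2.707.
|E_p| > 1: demand is elastic.

-2.707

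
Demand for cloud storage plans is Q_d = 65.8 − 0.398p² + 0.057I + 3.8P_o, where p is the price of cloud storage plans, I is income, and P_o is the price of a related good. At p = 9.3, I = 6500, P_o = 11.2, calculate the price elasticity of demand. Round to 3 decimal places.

First evaluate Q_d: 65.8 − 0.398(9.3)² + 0.057(6500) + 3.8(11.2) = 65.8 − 34.423 + 370.5 + 42.56 = 444.437.
∂Q_d/∂p = −2·0.398·p = -7.4028, so E_p = -7.4028·(9.3/444.437) ≈ -0.155.
|E_p| < 1: demand is inelastic.

-0.155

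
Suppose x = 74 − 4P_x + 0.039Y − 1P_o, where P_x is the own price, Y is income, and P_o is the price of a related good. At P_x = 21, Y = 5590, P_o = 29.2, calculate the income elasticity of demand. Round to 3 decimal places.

1.219

x = 74 − 4(21) + 0.039(5590) − 1(29.2) = 74 − 84 + 218.01 − 29.2 = 178.81.
∂x/∂Y = +0.039, so E_I = 0.039·(5590/178.81) ≈ 1.219.
E_I > 1: normal good (luxury).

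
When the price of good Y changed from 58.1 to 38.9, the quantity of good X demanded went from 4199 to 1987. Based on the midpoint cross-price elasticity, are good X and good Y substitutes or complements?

substitutes

%ΔQ_x = (1987 − 4199)/[(4199+1987)/2] = -2212/3093 ≈ -0.7152.
%ΔP_y = (38.9 − 58.1)/[(58.1+38.9)/2] ≈ -0.3959.
E_xy = -0.7152/-0.3959 ≈ 1.807.
E_xy > 0, so the goods are substitutes.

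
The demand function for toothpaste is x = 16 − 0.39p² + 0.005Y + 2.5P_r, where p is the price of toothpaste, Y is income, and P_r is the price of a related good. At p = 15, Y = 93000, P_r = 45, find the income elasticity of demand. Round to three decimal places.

0.919

Evaluating quantity at (p, Y, P_r) gives x = 16 − 0.39(15)² + 0.005(93000) + 2.5(45) = 16 − 87.75 + 465 + 112.5 = 505.75.
∂x/∂Y = +0.005, so E_I = 0.005·(93000/505.75) ≈ 0.919.
E_I ∈ (0,1): normal good (necessity).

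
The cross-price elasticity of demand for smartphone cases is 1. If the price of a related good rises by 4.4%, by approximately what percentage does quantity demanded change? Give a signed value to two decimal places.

%ΔQ ≈ E × %ΔP_y = (1) × (4.4%) = 4.40%.

4.40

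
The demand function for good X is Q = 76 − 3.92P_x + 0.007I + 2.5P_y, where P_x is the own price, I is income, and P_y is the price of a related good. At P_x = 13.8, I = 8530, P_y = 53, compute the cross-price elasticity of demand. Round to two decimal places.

0.62

Evaluating quantity at (P_x, I, P_y) gives Q = 76 − 3.92(13.8) + 0.007(8530) + 2.5(53) = 76 − 54.096 + 59.71 + 132.5 = 214.114.
∂Q/∂P_y = +2.5, so E_xy = 2.5·(53/214.114) ≈ 0.62.
E_xy > 0: the goods are substitutes.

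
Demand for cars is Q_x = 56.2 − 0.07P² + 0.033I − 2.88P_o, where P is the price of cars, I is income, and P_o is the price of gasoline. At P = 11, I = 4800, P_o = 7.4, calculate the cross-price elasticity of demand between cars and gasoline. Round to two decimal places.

Substituting, Q_x = 56.2 − 0.07(11)² + 0.033(4800) − 2.88(7.4) = 56.2 − 8.47 + 158.4 − 21.312 = 184.818.
∂Q_x/∂P_o = −2.88, so E_xy = -2.88·(7.4/184.818) ≈ -0.12.
E_xy < 0: the goods are complements.

-0.12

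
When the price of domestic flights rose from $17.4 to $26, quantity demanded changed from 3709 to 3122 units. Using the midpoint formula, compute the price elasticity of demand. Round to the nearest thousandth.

%ΔQ = (3122 − 3709)/[(3709 + 3122)/2] = -587/3415.5 ≈ -0.1719.
%ΔP = (26 − 17.4)/[(17.4 + 26)/2] = 8.6/21.7 ≈ 0.3963.
Arc elasticity E = %ΔQ/%ΔP ≈ -0.1719/0.3963 ≈ -0.434.
|E| < 1: demand is inelastic over this range.

-0.434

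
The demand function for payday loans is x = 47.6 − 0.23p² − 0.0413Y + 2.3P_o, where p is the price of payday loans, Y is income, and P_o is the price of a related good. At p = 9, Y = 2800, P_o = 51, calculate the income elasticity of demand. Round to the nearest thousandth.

Substituting, x = 47.6 − 0.23(9)² − 0.0413(2800) + 2.3(51) = 47.6 − 18.63 − 115.64 + 117.3 = 30.63.
∂x/∂Y = −0.0413, so E_I = -0.0413·(2800/30.63) ≈ -3.775.
E_I < 0: inferior good.

-3.775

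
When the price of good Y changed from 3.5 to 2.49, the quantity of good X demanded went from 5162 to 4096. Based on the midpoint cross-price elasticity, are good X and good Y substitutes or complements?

substitutes

%ΔQ_x = (4096 − 5162)/[(5162+4096)/2] = -1066/4629 ≈ -0.2303.
%ΔP_y = (2.49 − 3.5)/[(3.5+2.49)/2] ≈ -0.3372.
E_xy = -0.2303/-0.3372 ≈ 0.683.
E_xy > 0, so the goods are substitutes.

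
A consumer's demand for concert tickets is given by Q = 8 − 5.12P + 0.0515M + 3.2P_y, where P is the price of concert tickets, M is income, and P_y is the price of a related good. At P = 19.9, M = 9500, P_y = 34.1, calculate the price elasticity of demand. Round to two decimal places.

-0.20

Q = 8 − 5.12(19.9) + 0.0515(9500) + 3.2(34.1) = 8 − 101.888 + 489.25 + 109.12 = 504.482.
∂Q/∂P = −5.12, so E_p = (−5.12)·(19.9/504.482) ≈ -0.20.
|E_p| < 1: demand is inelastic.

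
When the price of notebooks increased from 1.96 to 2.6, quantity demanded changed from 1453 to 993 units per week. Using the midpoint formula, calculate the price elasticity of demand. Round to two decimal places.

-1.34

%Δq = (993 − 1453)/[(1453 + 993)/2] = -460/1223 ≈ -0.3761.
%Δp = (2.6 − 1.96)/[(1.96 + 2.6)/2] = 0.64/2.28 ≈ 0.2807.
Arc elasticity E = %Δq/%Δp ≈ -0.3761/0.2807 ≈ -1.34.
|E| > 1: demand is elastic over this range.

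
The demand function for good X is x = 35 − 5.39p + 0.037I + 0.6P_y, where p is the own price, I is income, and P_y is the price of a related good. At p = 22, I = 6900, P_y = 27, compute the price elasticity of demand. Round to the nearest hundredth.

At the given point, x = 35 − 5.39(22) + 0.037(6900) + 0.6(27) = 35 − 118.58 + 255.3 + 16.2 = 187.92.
∂x/∂p = −5.39, so E_p = (−5.39)·(22/187.92) ≈ -0.63.
|E_p| < 1: demand is inelastic.

-0.63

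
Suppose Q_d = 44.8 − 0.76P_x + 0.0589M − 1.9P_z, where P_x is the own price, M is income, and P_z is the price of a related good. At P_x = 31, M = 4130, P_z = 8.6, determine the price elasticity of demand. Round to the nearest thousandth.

Substituting, Q_d = 44.8 − 0.76(31) + 0.0589(4130) − 1.9(8.6) = 44.8 − 23.56 + 243.257 − 16.34 = 248.157.
∂Q_d/∂P_x = −0.76, so E_p = (−0.76)·(31/248.157) ≈ -0.095.
|E_p| < 1: demand is inelastic.

-0.095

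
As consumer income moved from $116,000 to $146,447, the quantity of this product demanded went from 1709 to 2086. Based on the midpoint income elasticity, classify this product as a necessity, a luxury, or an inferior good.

%ΔQ = (2086 − 1709)/[(1709+2086)/2] = 377/1897.5 ≈ 0.1987.
%ΔI = (146,447 − 116,000)/[(116,000+146,447)/2] = 30447/131223.5 ≈ 0.2320.
E_I = %ΔQ/%ΔI ≈ 0.856.
E_I ∈ (0,1): normal good (necessity).

necessity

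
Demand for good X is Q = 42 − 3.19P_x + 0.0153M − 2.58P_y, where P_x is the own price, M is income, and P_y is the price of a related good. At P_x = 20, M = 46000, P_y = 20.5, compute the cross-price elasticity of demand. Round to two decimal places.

Evaluating quantity at (P_x, M, P_y) gives Q = 42 − 3.19(20) + 0.0153(46000) − 2.58(20.5) = 42 − 63.8 + 703.8 − 52.89 = 629.11.
∂Q/∂P_y = −2.58, so E_xy = -2.58·(20.5/629.11) ≈ -0.08.
E_xy < 0: the goods are complements.

-0.08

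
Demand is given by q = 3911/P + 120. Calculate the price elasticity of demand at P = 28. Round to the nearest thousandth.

-0.538

At P = 28, q = 259.6786.
dq/dP = −3911/P² = −4.9885.
Point elasticity E = (dq/dP)·(P/q) = -4.9885 × 28/259.6786 ≈ -0.538.
|E| < 1, so demand is inelastic at this price.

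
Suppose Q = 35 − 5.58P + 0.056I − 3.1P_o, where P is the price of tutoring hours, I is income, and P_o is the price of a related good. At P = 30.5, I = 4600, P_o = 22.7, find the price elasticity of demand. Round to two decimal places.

-3.27

Q = 35 − 5.58(30.5) + 0.056(4600) − 3.1(22.7) = 35 − 170.19 + 257.6 − 70.37 = 52.04.
∂Q/∂P = −5.58, so E_p = (−5.58)·(30.5/52.04) ≈ -3.27.
|E_p| > 1: demand is elastic.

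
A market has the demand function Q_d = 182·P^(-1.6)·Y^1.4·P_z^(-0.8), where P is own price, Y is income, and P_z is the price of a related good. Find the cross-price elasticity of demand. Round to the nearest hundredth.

-0.80

For a Cobb–Douglas (constant-elasticity) form Q_d = A·P_z^α·…, the elasticity with respect to P_z equals the exponent α at every point.
Here the exponent on P_z is -0.8, so the cross-price elasticity of demand is -0.80.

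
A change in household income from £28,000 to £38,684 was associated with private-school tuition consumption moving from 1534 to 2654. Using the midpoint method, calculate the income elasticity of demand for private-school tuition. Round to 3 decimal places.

%ΔQ = (2654 − 1534)/[(1534+2654)/2] = 1120/2094 ≈ 0.5349.
%ΔI = (38,684 − 28,000)/[(28,000+38,684)/2] = 10684/33342 ≈ 0.3204.
E_I = %ΔQ/%ΔI ≈ 1.669.
E_I > 1: normal good (luxury).

1.669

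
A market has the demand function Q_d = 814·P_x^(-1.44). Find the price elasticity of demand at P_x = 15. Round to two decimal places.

-1.44

For a Cobb–Douglas (constant-elasticity) form Q_d = A·P_x^α·…, the elasticity with respect to P_x equals the exponent α at every point.
Here the exponent on P_x is -1.44, so the price elasticity of demand is -1.44.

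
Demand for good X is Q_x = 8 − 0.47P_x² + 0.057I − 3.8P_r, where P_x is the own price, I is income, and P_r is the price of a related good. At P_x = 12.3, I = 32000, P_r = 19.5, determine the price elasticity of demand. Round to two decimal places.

-0.08

First evaluate Q_x: 8 − 0.47(12.3)² + 0.057(32000) − 3.8(19.5) = 8 − 71.1063 + 1824 − 74.1 = 1686.7937.
∂Q_x/∂P_x = −2·0.47·P_x = -11.562, so E_p = -11.562·(12.3/1686.7937) ≈ -0.08.
|E_p| < 1: demand is inelastic.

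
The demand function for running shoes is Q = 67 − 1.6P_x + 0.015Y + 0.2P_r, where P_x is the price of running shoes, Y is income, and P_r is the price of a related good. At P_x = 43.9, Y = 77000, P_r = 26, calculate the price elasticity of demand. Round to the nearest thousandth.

-0.061

First evaluate Q: 67 − 1.6(43.9) + 0.015(77000) + 0.2(26) = 67 − 70.24 + 1155 + 5.2 = 1156.96.
∂Q/∂P_x = −1.6, so E_p = (−1.6)·(43.9/1156.96) ≈ -0.061.
|E_p| < 1: demand is inelastic.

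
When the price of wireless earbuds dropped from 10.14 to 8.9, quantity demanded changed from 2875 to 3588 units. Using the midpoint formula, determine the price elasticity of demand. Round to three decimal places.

-1.694

%Δq = (3588 − 2875)/[(2875 + 3588)/2] = 713/3231.5 ≈ 0.2206.
%ΔP = (8.9 − 10.14)/[(10.14 + 8.9)/2] = -1.24/9.52 ≈ -0.1303.
Arc elasticity E = %Δq/%ΔP ≈ 0.2206/-0.1303 ≈ -1.694.
|E| > 1: demand is elastic over this range.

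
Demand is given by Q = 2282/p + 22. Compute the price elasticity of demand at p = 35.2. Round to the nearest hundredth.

-0.75

At p = 35.2, Q = 86.8295.
dQ/dp = −2282/p² = −1.8417.
Point elasticity E = (dQ/dp)·(p/Q) = -1.8417 × 35.2/86.8295 ≈ -0.75.
|E| < 1, so demand is inelastic at this price.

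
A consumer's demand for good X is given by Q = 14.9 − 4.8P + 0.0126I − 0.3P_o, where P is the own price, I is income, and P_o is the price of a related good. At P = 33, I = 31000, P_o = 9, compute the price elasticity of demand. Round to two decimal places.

-0.65

At the given point, Q = 14.9 − 4.8(33) + 0.0126(31000) − 0.3(9) = 14.9 − 158.4 + 390.6 − 2.7 = 244.4.
∂Q/∂P = −4.8, so E_p = (−4.8)·(33/244.4) ≈ -0.65.
|E_p| < 1: demand is inelastic.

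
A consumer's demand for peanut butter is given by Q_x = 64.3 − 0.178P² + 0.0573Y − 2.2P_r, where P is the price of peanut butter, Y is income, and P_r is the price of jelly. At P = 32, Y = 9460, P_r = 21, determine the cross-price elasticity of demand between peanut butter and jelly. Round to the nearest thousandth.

-0.122

First evaluate Q_x: 64.3 − 0.178(32)² + 0.0573(9460) − 2.2(21) = 64.3 − 182.272 + 542.058 − 46.2 = 377.886.
∂Q_x/∂P_r = −2.2, so E_xy = -2.2·(21/377.886) ≈ -0.122.
E_xy < 0: the goods are complements.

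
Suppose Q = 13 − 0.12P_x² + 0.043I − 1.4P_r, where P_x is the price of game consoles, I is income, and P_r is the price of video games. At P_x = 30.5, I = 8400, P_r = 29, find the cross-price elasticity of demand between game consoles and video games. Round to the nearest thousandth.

Q = 13 − 0.12(30.5)² + 0.043(8400) − 1.4(29) = 13 − 111.63 + 361.2 − 40.6 = 221.97.
∂Q/∂P_r = −1.4, so E_xy = -1.4·(29/221.97) ≈ -0.183.
E_xy < 0: the goods are complements.

-0.183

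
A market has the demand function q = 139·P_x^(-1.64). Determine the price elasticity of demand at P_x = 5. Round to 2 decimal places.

-1.64

For a Cobb–Douglas (constant-elasticity) form q = A·P_x^α·…, the elasticity with respect to P_x equals the exponent α at every point.
Here the exponent on P_x is -1.64, so the price elasticity of demand is -1.64.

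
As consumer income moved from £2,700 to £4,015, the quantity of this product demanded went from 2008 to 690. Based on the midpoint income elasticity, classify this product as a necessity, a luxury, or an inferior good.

inferior

%ΔQ = (690 − 2008)/[(2008+690)/2] = -1318/1349 ≈ -0.9770.
%ΔM = (4,015 − 2,700)/[(2,700+4,015)/2] = 1315/3357.5 ≈ 0.3917.
E_I = %ΔQ/%ΔM ≈ -2.495.
E_I < 0: inferior good.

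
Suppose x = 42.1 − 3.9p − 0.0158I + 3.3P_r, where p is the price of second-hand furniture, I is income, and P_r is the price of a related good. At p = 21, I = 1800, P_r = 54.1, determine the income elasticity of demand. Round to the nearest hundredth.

-0.26

First evaluate x: 42.1 − 3.9(21) − 0.0158(1800) + 3.3(54.1) = 42.1 − 81.9 − 28.44 + 178.53 = 110.29.
∂x/∂I = −0.0158, so E_I = -0.0158·(1800/110.29) ≈ -0.26.
E_I < 0: inferior good.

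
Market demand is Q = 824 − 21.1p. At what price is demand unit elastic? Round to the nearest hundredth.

19.53

For linear demand Q = a − bp, E = −bp/(a − bp). |E| = 1 ⇒ bp = a − bp ⇒ p = a/(2b).
p = 824/(2·21.1) ≈ 19.53.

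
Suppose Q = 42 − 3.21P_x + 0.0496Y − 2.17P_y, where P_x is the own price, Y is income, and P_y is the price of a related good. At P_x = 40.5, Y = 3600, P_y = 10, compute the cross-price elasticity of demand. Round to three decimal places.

First evaluate Q: 42 − 3.21(40.5) + 0.0496(3600) − 2.17(10) = 42 − 130.005 + 178.56 − 21.7 = 68.855.
∂Q/∂P_y = −2.17, so E_xy = -2.17·(10/68.855) ≈ -0.315.
E_xy < 0: the goods are complements.

-0.315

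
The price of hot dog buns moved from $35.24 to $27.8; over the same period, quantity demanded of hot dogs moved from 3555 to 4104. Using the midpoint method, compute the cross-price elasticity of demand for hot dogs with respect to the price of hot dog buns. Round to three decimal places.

%ΔQ_x = (4104 − 3555)/[(3555+4104)/2] = 549/3829.5 ≈ 0.1434.
%ΔP_y = (27.8 − 35.24)/[(35.24+27.8)/2] ≈ -0.2360.
E_xy = 0.1434/-0.2360 ≈ -0.607.
E_xy < 0, so hot dogs and hot dog buns are complements.

-0.607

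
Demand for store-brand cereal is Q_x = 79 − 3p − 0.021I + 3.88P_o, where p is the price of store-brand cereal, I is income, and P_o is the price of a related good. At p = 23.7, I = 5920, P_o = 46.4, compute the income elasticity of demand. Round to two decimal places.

Substituting, Q_x = 79 − 3(23.7) − 0.021(5920) + 3.88(46.4) = 79 − 71.1 − 124.32 + 180.032 = 63.612.
∂Q_x/∂I = −0.021, so E_I = -0.021·(5920/63.612) ≈ -1.95.
E_I < 0: inferior good.

-1.95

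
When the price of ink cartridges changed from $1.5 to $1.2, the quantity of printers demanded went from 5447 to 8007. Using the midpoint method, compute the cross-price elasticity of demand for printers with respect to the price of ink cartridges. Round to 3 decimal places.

%ΔQ_x = (8007 − 5447)/[(5447+8007)/2] = 2560/6727 ≈ 0.3806.
%ΔP_y = (1.2 − 1.5)/[(1.5+1.2)/2] ≈ -0.2222.
E_xy = 0.3806/-0.2222 ≈ -1.713.
E_xy < 0, so printers and ink cartridges are complements.

-1.713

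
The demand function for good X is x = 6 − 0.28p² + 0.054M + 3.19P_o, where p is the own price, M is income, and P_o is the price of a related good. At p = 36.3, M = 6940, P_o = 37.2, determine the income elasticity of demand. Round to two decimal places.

2.87

At the given point, x = 6 − 0.28(36.3)² + 0.054(6940) + 3.19(37.2) = 6 − 368.9532 + 374.76 + 118.668 = 130.4748.
∂x/∂M = +0.054, so E_I = 0.054·(6940/130.4748) ≈ 2.87.
E_I > 1: normal good (luxury).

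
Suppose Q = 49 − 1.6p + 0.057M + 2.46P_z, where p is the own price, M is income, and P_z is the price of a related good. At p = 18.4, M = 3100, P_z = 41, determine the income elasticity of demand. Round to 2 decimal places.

0.59

First evaluate Q: 49 − 1.6(18.4) + 0.057(3100) + 2.46(41) = 49 − 29.44 + 176.7 + 100.86 = 297.12.
∂Q/∂M = +0.057, so E_I = 0.057·(3100/297.12) ≈ 0.59.
E_I ∈ (0,1): normal good (necessity).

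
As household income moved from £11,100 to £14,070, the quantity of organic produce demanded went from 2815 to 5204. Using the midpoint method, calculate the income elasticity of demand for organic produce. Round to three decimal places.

2.525

%ΔQ = (5204 − 2815)/[(2815+5204)/2] = 2389/4009.5 ≈ 0.5958.
%ΔY = (14,070 − 11,100)/[(11,100+14,070)/2] = 2970/12585 ≈ 0.2360.
E_I = %ΔQ/%ΔY ≈ 2.525.
E_I > 1: normal good (luxury).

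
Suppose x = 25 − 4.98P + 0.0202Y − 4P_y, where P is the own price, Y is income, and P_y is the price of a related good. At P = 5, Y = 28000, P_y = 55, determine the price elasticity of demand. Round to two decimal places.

First evaluate x: 25 − 4.98(5) + 0.0202(28000) − 4(55) = 25 − 24.9 + 565.6 − 220 = 345.7.
∂x/∂P = −4.98, so E_p = (−4.98)·(5/345.7) ≈ -0.07.
|E_p| < 1: demand is inelastic.

-0.07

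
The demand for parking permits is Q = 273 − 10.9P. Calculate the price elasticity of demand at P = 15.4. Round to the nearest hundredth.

At P = 15.4, Q = 105.14.
dQ/dP = −10.9.
Point elasticity E = (dQ/dP)·(P/Q) = -10.9 × 15.4/105.14 ≈ -1.60.
|E| > 1, so demand is elastic at this price.

-1.60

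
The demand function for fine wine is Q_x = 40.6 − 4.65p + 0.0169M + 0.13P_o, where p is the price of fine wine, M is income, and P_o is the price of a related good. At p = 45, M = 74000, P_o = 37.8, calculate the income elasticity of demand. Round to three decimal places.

At the given point, Q_x = 40.6 − 4.65(45) + 0.0169(74000) + 0.13(37.8) = 40.6 − 209.25 + 1250.6 + 4.914 = 1086.864.
∂Q_x/∂M = +0.0169, so E_I = 0.0169·(74000/1086.864) ≈ 1.151.
E_I > 1: normal good (luxury).

1.151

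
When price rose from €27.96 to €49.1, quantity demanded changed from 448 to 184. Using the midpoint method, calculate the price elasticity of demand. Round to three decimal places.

%ΔQ = (184 − 448)/[(448 + 184)/2] = -264/316 ≈ -0.8354.
%Δp = (49.1 − 27.96)/[(27.96 + 49.1)/2] = 21.14/38.53 ≈ 0.5487.
Arc elasticity E = %ΔQ/%Δp ≈ -0.8354/0.5487 ≈ -1.523.
|E| > 1: demand is elastic over this range.

-1.523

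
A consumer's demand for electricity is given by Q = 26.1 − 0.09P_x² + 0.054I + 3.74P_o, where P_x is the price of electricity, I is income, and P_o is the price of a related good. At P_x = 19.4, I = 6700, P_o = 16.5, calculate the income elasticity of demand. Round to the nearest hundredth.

Evaluating quantity at (P_x, I, P_o) gives Q = 26.1 − 0.09(19.4)² + 0.054(6700) + 3.74(16.5) = 26.1 − 33.8724 + 361.8 + 61.71 = 415.7376.
∂Q/∂I = +0.054, so E_I = 0.054·(6700/415.7376) ≈ 0.87.
E_I ∈ (0,1): normal good (necessity).

0.87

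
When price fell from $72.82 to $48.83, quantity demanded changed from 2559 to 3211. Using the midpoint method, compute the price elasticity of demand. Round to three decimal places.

-0.573

%ΔQ = (3211 − 2559)/[(2559 + 3211)/2] = 652/2885 ≈ 0.2260.
%ΔP = (48.83 − 72.82)/[(72.82 + 48.83)/2] = -23.99/60.825 ≈ -0.3944.
Arc elasticity E = %ΔQ/%ΔP ≈ 0.2260/-0.3944 ≈ -0.573.
|E| < 1: demand is inelastic over this range.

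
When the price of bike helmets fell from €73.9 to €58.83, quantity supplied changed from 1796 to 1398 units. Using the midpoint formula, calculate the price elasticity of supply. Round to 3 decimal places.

%ΔQ = (1398 − 1796)/[(1796 + 1398)/2] = -398/1597 ≈ -0.2492.
%Δp = (58.83 − 73.9)/[(73.9 + 58.83)/2] = -15.07/66.365 ≈ -0.2271.
Arc elasticity E = %ΔQ/%Δp ≈ -0.2492/-0.2271 ≈ 1.097.
|E| > 1: supply is elastic over this range.

1.097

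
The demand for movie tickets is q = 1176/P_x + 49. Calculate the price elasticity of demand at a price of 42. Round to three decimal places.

-0.364

At P_x = 42, q = 77.
dq/dP_x = −1176/P_x² = −0.6667.
Point elasticity E = (dq/dP_x)·(P_x/q) = -0.6667 × 42/77 ≈ -0.364.
|E| < 1, so demand is inelastic at this price.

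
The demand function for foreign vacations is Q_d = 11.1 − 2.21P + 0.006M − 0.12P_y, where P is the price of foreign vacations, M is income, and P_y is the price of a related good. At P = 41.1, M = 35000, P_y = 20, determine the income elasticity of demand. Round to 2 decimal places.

First evaluate Q_d: 11.1 − 2.21(41.1) + 0.006(35000) − 0.12(20) = 11.1 − 90.831 + 210 − 2.4 = 127.869.
∂Q_d/∂M = +0.006, so E_I = 0.006·(35000/127.869) ≈ 1.64.
E_I > 1: normal good (luxury).

1.64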